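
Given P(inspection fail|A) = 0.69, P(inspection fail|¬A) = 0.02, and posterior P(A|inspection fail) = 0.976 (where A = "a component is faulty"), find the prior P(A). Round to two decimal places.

Bayes' rule in odds form gives O(A|E) = O(A)·[P(E|A)/P(E|¬A)], hence O(A) = O(A|E)/LR.
Posterior odds = 0.976/(1−0.976) = 40.6667. LR = 0.69/0.02 = 34.5000.
Prior odds = 40.6667/34.5000 = 1.1787, so P(A) = 1.1787/(1+1.1787) ≈ 0.54.

P(A) = 0.54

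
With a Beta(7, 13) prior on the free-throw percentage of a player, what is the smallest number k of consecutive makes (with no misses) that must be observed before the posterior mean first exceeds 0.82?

k = 53

After k makes and 0 misses the posterior is Beta(7+k, 13), with mean (7+k)/(7+13+k).
Set (7+k)/(20+k) > 0.82 and solve: k > (0.82·20 − 7)/(1 − 0.82) = 52.222.
The smallest integer exceeding 52.222 is 53, and checking k=53: (60)/(73) = 0.8219 > 0.82.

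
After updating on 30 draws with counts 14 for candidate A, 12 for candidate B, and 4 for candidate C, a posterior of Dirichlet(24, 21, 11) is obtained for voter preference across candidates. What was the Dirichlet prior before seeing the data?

Dirichlet(10, 9, 7)

For a Dirichlet(α) prior with multinomial counts c, the posterior is Dirichlet(α + c) componentwise.
Subtract each count from the matching posterior parameter: 24−14=10, 21−12=9, 11−4=7.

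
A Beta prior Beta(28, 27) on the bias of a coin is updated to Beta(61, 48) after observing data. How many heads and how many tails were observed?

33 heads and 21 tails

Beta is conjugate to the binomial likelihood: posterior = Beta(a+s, b+f).
So s = 61 − 28 = 33 and f = 48 − 27 = 21.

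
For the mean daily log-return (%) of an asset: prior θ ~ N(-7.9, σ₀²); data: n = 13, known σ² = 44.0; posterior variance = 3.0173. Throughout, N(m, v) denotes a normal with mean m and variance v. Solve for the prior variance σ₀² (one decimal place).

Posterior precision equals prior precision plus data precision: 1/σ_n² = 1/σ₀² + n/σ².
So 1/σ₀² = 1/3.0173 − 13/44.0 = 0.331422 − 0.295455 = 0.035967.
Hence σ₀² = 1/0.035967 ≈ 27.8.

σ₀² = 27.8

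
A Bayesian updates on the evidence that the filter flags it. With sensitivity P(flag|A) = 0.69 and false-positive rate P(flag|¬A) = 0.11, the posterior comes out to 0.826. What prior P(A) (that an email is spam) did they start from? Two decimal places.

In odds form, posterior odds = prior odds × likelihood ratio, so prior odds = posterior odds ÷ LR.
Posterior odds = 0.826/(1−0.826) = 4.7471. LR = 0.69/0.11 = 6.2727.
Prior odds = 4.7471/6.2727 = 0.7568, so P(A) = 0.7568/(1+0.7568) ≈ 0.43.

P(A) = 0.43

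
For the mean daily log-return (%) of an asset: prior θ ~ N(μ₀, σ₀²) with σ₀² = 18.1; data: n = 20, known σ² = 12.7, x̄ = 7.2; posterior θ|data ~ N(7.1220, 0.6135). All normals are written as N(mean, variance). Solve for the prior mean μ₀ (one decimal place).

μ₀ = 4.9

With known observation variance, the Normal–Normal posterior has precision τ_n = τ₀ + n/σ² and mean μ_n = (τ₀μ₀ + (n/σ²)x̄)/τ_n.
Here τ₀ = 1/18.1 = 0.055249 and τ_data = 20/12.7 = 1.574803, so τ_n = 1.630052.
Rearranging for μ₀: μ₀ = (μ_n·τ_n − τ_data·x̄)/τ₀ = (7.1220·1.630052 − 1.574803·7.2) / 0.055249 = 0.270649/0.055249 ≈ 4.9.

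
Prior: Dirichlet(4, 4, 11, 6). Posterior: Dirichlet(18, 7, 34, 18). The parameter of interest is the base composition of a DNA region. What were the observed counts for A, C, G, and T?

For a Dirichlet(α) prior with multinomial counts c, the posterior is Dirichlet(α + c) componentwise.
Counts are posterior − prior componentwise: 18−4=14, 7−4=3, 34−11=23, 18−6=12.

counts (14, 3, 23, 12)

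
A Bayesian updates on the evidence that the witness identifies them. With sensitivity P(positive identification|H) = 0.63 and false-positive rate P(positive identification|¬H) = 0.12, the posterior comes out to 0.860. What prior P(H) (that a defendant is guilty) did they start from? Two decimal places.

P(H) = 0.54

Bayes' rule in odds form gives O(H|E) = O(H)·[P(E|H)/P(E|¬H)], hence O(H) = O(H|E)/LR.
Posterior odds = 0.860/(1−0.860) = 6.1429. LR = 0.63/0.12 = 5.2500.
Prior odds = 6.1429/5.2500 = 1.1701, so P(H) = 1.1701/(1+1.1701) ≈ 0.54.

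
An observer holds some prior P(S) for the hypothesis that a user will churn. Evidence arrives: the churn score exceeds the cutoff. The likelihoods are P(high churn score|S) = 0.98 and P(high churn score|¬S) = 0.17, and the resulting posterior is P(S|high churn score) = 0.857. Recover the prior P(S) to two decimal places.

P(S) = 0.51

In odds form, posterior odds = prior odds × likelihood ratio, so prior odds = posterior odds ÷ LR.
Posterior odds = 0.857/(1−0.857) = 5.9930. LR = 0.98/0.17 = 5.7647.
Prior odds = 5.9930/5.7647 = 1.0396, so P(S) = 1.0396/(1+1.0396) ≈ 0.51.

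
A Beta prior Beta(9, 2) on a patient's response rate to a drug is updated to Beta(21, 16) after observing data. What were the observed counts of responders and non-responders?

12 responders and 14 non-responders

Under Beta–binomial conjugacy the posterior parameters are (α+s, β+f).
So s = 21 − 9 = 12 and f = 16 − 2 = 14.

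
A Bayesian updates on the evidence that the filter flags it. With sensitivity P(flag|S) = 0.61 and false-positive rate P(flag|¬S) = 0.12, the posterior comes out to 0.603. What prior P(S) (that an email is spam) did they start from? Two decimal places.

P(S) = 0.23

In odds form, posterior odds = prior odds × likelihood ratio, so prior odds = posterior odds ÷ LR.
Posterior odds = 0.603/(1−0.603) = 1.5189. LR = 0.61/0.12 = 5.0833.
Prior odds = 1.5189/5.0833 = 0.2988, so P(S) = 0.2988/(1+0.2988) ≈ 0.23.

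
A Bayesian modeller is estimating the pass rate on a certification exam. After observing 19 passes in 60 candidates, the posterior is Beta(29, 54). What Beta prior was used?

Beta is conjugate to the binomial likelihood: posterior = Beta(a+s, b+f).
Subtract the data counts: 29−19=10, 54−41=13.

Beta(10, 13)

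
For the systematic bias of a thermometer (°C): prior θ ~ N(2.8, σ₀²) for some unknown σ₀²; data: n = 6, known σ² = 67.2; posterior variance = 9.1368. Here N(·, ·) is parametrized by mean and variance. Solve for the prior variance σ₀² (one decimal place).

σ₀² = 49.6

Posterior precision equals prior precision plus data precision: 1/σ_n² = 1/σ₀² + n/σ².
So 1/σ₀² = 1/9.1368 − 6/67.2 = 0.109448 − 0.089286 = 0.020162.
Hence σ₀² = 1/0.020162 ≈ 49.6.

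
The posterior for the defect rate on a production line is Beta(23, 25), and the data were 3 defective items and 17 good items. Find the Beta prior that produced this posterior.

Beta is conjugate to the binomial likelihood: posterior = Beta(α+s, β+f).
So α = 23 − 3 = 20 and β = 25 − 17 = 8.

Beta(20, 8)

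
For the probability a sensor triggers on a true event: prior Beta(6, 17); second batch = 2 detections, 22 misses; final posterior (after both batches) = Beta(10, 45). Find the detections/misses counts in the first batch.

2 detections and 6 misses

Sequential conjugate updates are equivalent to a single update on the pooled data, so total successes = posterior α − prior α and total failures = posterior β − prior β.
Total across both batches: 10−6=4 detections, 45−17=28 misses.
Subtract the second batch: 4−2=2 detections and 28−22=6 misses.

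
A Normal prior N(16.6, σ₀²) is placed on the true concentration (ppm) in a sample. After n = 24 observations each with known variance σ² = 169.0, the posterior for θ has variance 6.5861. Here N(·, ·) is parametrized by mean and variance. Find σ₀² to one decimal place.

σ₀² = 101.8

Posterior precision equals prior precision plus data precision: 1/σ_n² = 1/σ₀² + n/σ².
So 1/σ₀² = 1/6.5861 − 24/169.0 = 0.151835 − 0.142012 = 0.009823.
Hence σ₀² = 1/0.009823 ≈ 101.8.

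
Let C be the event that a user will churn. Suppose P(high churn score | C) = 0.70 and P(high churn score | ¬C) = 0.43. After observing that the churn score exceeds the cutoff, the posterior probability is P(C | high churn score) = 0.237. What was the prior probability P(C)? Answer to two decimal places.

In odds form, posterior odds = prior odds × likelihood ratio, so prior odds = posterior odds ÷ LR.
Posterior odds = 0.237/(1−0.237) = 0.3106. LR = 0.70/0.43 = 1.6279.
Prior odds = 0.3106/1.6279 = 0.1908, so P(C) = 0.1908/(1+0.1908) ≈ 0.16.

P(C) = 0.16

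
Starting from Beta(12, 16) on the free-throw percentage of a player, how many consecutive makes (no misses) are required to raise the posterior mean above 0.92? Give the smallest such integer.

k = 173

After k makes and 0 misses the posterior is Beta(12+k, 16), with mean (12+k)/(12+16+k).
Set (12+k)/(28+k) > 0.92 and solve: k > (0.92·28 − 12)/(1 − 0.92) = 172.000.
The smallest integer exceeding 172.000 is 173.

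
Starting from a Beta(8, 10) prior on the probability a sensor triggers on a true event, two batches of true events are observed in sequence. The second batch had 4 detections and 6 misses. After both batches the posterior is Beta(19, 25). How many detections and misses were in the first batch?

Because Beta–binomial updating is additive in the counts, the combined data contributed (α_post−α_prior, β_post−β_prior) successes and failures.
Total across both batches: 19−8=11 detections, 25−10=15 misses.
Subtract the second batch: 11−4=7 detections and 15−6=9 misses.

7 detections and 9 misses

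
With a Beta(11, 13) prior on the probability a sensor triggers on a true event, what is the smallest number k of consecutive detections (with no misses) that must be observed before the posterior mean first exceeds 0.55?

k = 5

After k detections and 0 misses the posterior is Beta(11+k, 13), with mean (11+k)/(11+13+k).
Set (11+k)/(24+k) > 0.55 and solve: k > (0.55·24 − 11)/(1 − 0.55) = 4.889.
The smallest integer exceeding 4.889 is 5.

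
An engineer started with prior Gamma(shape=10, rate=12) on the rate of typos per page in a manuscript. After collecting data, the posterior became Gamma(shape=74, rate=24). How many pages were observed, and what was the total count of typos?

Gamma–Poisson conjugacy: posterior shape = α + Σxᵢ, posterior rate = β + n.
Matching: Σxᵢ = 74 − 10 = 64 and n = 24 − 12 = 12.

n = 12 pages with total 64 typos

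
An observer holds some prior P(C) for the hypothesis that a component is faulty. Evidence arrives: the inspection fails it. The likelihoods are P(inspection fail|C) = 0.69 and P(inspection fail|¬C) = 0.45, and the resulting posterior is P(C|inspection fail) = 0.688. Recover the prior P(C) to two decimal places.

Bayes' rule in odds form gives O(C|E) = O(C)·[P(E|C)/P(E|¬C)], hence O(C) = O(C|E)/LR.
Posterior odds = 0.688/(1−0.688) = 2.2051. LR = 0.69/0.45 = 1.5333.
Prior odds = 2.2051/1.5333 = 1.4381, so P(C) = 1.4381/(1+1.4381) ≈ 0.59.

P(C) = 0.59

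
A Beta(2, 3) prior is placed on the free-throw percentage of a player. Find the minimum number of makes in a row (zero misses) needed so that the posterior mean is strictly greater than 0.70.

k = 6

After k makes and 0 misses the posterior is Beta(2+k, 3), with mean (2+k)/(2+3+k).
Set (2+k)/(5+k) > 0.70 and solve: k > (0.70·5 − 2)/(1 − 0.70) = 5.000.
The smallest integer exceeding 5.000 is 6.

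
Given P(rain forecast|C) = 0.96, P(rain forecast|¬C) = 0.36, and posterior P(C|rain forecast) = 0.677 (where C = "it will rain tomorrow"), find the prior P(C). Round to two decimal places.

P(C) = 0.44

Bayes' rule in odds form gives O(C|E) = O(C)·[P(E|C)/P(E|¬C)], hence O(C) = O(C|E)/LR.
Posterior odds = 0.677/(1−0.677) = 2.0960. LR = 0.96/0.36 = 2.6667.
Prior odds = 2.0960/2.6667 = 0.7860, so P(C) = 0.7860/(1+0.7860) ≈ 0.44.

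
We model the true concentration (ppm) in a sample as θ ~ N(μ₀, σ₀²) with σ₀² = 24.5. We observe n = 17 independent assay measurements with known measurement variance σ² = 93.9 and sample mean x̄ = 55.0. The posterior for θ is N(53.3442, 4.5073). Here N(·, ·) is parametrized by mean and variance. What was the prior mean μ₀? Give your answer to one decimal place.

μ₀ = 46.0

With known observation variance, the Normal–Normal posterior has precision τ_n = τ₀ + n/σ² and mean μ_n = (τ₀μ₀ + (n/σ²)x̄)/τ_n.
Here τ₀ = 1/24.5 = 0.040816 and τ_data = 17/93.9 = 0.181044, so τ_n = 0.221860.
Rearranging for μ₀: μ₀ = (μ_n·τ_n − τ_data·x̄)/τ₀ = (53.3442·0.221860 − 0.181044·55.0) / 0.040816 = 1.877524/0.040816 ≈ 46.0.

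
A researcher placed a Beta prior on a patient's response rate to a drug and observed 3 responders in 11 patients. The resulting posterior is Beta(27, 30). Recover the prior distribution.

Beta(24, 22)

Beta is conjugate to the binomial likelihood: posterior = Beta(α+s, β+f).
Subtract the data counts: 27−3=24, 30−8=22.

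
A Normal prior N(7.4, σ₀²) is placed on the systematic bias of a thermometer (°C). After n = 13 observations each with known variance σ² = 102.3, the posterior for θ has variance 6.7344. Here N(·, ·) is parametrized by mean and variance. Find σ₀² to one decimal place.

Posterior precision equals prior precision plus data precision: 1/σ_n² = 1/σ₀² + n/σ².
So 1/σ₀² = 1/6.7344 − 13/102.3 = 0.148491 − 0.127077 = 0.021414.
Hence σ₀² = 1/0.021414 ≈ 46.7.

σ₀² = 46.7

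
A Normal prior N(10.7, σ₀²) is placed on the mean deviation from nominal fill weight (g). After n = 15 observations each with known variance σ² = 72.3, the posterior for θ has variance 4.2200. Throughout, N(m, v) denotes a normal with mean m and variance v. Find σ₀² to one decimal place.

For the Normal–Normal model with known σ², precisions add: τ_n = τ₀ + n/σ².
So 1/σ₀² = 1/4.2200 − 15/72.3 = 0.236967 − 0.207469 = 0.029498.
Hence σ₀² = 1/0.029498 ≈ 33.9.

σ₀² = 33.9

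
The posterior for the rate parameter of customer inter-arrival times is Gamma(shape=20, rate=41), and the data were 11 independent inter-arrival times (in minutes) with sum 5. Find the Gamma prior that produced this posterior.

Gamma(shape=9, rate=36)

Gamma–exponential conjugacy: posterior shape = α + n, posterior rate = β + Σtᵢ.
So α = 20 − 11 = 9 and β = 41 − 5 = 36.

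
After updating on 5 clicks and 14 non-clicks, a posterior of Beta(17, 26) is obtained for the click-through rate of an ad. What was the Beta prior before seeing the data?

Beta(12, 12)

A Beta(α, β) prior with s successes and f failures in binomial data gives a Beta(α+s, β+f) posterior.
So α = 17 − 5 = 12 and β = 26 − 14 = 12.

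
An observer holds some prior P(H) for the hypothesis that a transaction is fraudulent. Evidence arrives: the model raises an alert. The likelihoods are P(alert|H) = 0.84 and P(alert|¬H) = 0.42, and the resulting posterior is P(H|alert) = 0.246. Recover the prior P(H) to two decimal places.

P(H) = 0.14

Bayes' rule in odds form gives O(H|E) = O(H)·[P(E|H)/P(E|¬H)], hence O(H) = O(H|E)/LR.
Posterior odds = 0.246/(1−0.246) = 0.3263. LR = 0.84/0.42 = 2.0000.
Prior odds = 0.3263/2.0000 = 0.1631, so P(H) = 0.1631/(1+0.1631) ≈ 0.14.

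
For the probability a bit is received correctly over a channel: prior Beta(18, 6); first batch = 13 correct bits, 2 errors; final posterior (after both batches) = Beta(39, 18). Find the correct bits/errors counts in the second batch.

8 correct bits and 10 errors

Sequential conjugate updates are equivalent to a single update on the pooled data, so total successes = posterior α − prior α and total failures = posterior β − prior β.
Total across both batches: 39−18=21 correct bits, 18−6=12 errors.
Subtract the first batch: 21−13=8 correct bits and 12−2=10 errors.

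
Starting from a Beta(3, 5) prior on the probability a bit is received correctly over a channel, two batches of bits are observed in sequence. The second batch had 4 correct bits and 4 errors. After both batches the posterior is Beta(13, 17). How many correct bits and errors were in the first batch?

6 correct bits and 8 errors

Sequential conjugate updates are equivalent to a single update on the pooled data, so total successes = posterior α − prior α and total failures = posterior β − prior β.
Total across both batches: 13−3=10 correct bits, 17−5=12 errors.
Subtract the second batch: 10−4=6 correct bits and 12−4=8 errors.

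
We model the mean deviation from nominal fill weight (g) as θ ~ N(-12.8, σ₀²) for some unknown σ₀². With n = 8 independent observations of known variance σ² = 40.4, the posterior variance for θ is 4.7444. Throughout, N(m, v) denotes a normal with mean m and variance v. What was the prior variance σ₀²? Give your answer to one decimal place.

σ₀² = 78.4

Posterior precision equals prior precision plus data precision: 1/σ_n² = 1/σ₀² + n/σ².
So 1/σ₀² = 1/4.7444 − 8/40.4 = 0.210775 − 0.198020 = 0.012755.
Hence σ₀² = 1/0.012755 ≈ 78.4.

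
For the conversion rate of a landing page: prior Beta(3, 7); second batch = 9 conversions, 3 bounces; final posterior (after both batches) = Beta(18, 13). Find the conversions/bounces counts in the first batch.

6 conversions and 3 bounces

Because Beta–binomial updating is additive in the counts, the combined data contributed (α_post−α_prior, β_post−β_prior) successes and failures.
Total across both batches: 18−3=15 conversions, 13−7=6 bounces.
Subtract the second batch: 15−9=6 conversions and 6−3=3 bounces.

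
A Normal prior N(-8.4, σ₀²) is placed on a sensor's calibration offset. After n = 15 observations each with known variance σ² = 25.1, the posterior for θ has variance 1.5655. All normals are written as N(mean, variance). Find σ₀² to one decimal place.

σ₀² = 24.3

Posterior precision equals prior precision plus data precision: 1/σ_n² = 1/σ₀² + n/σ².
So 1/σ₀² = 1/1.5655 − 15/25.1 = 0.638774 − 0.597610 = 0.041164.
Hence σ₀² = 1/0.041164 ≈ 24.3.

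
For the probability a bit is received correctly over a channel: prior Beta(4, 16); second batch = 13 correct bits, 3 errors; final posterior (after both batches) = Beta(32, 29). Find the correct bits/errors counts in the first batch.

Sequential conjugate updates are equivalent to a single update on the pooled data, so total successes = posterior α − prior α and total failures = posterior β − prior β.
Total across both batches: 32−4=28 correct bits, 29−16=13 errors.
Subtract the second batch: 28−13=15 correct bits and 13−3=10 errors.

15 correct bits and 10 errors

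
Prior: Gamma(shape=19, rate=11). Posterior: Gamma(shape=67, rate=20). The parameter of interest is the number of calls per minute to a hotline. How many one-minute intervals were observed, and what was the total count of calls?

Gamma–Poisson conjugacy: posterior shape = α + Σxᵢ, posterior rate = β + n.
Matching: Σxᵢ = 67 − 19 = 48 and n = 20 − 11 = 9.

n = 9 one-minute intervals with total 48 calls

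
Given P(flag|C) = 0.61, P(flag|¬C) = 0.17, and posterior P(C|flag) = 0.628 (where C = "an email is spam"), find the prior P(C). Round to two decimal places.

In odds form, posterior odds = prior odds × likelihood ratio, so prior odds = posterior odds ÷ LR.
Posterior odds = 0.628/(1−0.628) = 1.6882. LR = 0.61/0.17 = 3.5882.
Prior odds = 1.6882/3.5882 = 0.4705, so P(C) = 0.4705/(1+0.4705) ≈ 0.32.

P(C) = 0.32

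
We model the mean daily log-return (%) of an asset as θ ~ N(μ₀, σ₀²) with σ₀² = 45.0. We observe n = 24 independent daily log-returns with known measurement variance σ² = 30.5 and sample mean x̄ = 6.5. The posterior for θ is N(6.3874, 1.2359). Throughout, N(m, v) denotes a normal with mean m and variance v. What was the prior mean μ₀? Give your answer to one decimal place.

With known observation variance, the Normal–Normal posterior has precision τ_n = τ₀ + n/σ² and mean μ_n = (τ₀μ₀ + (n/σ²)x̄)/τ_n.
Here τ₀ = 1/45.0 = 0.022222 and τ_data = 24/30.5 = 0.786885, so τ_n = 0.809107.
Rearranging for μ₀: μ₀ = (μ_n·τ_n − τ_data·x̄)/τ₀ = (6.3874·0.809107 − 0.786885·6.5) / 0.022222 = 0.053338/0.022222 ≈ 2.4.

μ₀ = 2.4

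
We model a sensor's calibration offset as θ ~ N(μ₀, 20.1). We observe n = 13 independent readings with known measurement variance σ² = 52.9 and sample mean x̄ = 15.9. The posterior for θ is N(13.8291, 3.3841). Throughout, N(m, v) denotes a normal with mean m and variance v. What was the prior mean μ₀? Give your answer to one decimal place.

μ₀ = 3.6

The posterior mean is a precision-weighted average: μ_n = (τ₀μ₀ + τ_data·x̄)/(τ₀+τ_data), with τ₀=1/σ₀² and τ_data=n/σ².
Here τ₀ = 1/20.1 = 0.049751 and τ_data = 13/52.9 = 0.245747, so τ_n = 0.295498.
Rearranging for μ₀: μ₀ = (μ_n·τ_n − τ_data·x̄)/τ₀ = (13.8291·0.295498 − 0.245747·15.9) / 0.049751 = 0.179094/0.049751 ≈ 3.6.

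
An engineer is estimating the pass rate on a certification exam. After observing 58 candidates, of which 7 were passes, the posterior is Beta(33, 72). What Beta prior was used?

Beta(26, 21)

Under Beta–binomial conjugacy the posterior parameters are (a+s, b+f).
So a = 33 − 7 = 26 and b = 72 − 51 = 21.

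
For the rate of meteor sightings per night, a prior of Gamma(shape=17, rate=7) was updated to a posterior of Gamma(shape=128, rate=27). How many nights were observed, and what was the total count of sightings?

n = 20 nights with total 111 sightings

Gamma–Poisson conjugacy: posterior shape = α + Σxᵢ, posterior rate = β + n.
Matching: Σxᵢ = 128 − 17 = 111 and n = 27 − 7 = 20.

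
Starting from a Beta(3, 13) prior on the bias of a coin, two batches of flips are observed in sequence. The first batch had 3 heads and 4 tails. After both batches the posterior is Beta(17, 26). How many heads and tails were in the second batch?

Because Beta–binomial updating is additive in the counts, the combined data contributed (α_post−α_prior, β_post−β_prior) successes and failures.
Total across both batches: 17−3=14 heads, 26−13=13 tails.
Subtract the first batch: 14−3=11 heads and 13−4=9 tails.

11 heads and 9 tails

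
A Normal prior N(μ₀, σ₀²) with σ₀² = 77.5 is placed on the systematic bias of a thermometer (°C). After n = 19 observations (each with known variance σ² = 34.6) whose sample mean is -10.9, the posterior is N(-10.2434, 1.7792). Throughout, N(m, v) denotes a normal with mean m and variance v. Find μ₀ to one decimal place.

μ₀ = 17.7

The posterior mean is a precision-weighted average: μ_n = (τ₀μ₀ + τ_data·x̄)/(τ₀+τ_data), with τ₀=1/σ₀² and τ_data=n/σ².
Here τ₀ = 1/77.5 = 0.012903 and τ_data = 19/34.6 = 0.549133, so τ_n = 0.562036.
Rearranging for μ₀: μ₀ = (μ_n·τ_n − τ_data·x̄)/τ₀ = (-10.2434·0.562036 − 0.549133·-10.9) / 0.012903 = 0.228390/0.012903 ≈ 17.7.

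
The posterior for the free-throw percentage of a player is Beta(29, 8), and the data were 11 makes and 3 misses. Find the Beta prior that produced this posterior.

A Beta(α, β) prior with s successes and f failures in binomial data gives a Beta(α+s, β+f) posterior.
Subtract the data counts: 29−11=18, 8−3=5.

Beta(18, 5)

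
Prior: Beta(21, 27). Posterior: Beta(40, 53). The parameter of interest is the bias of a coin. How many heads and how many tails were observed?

19 heads and 26 tails

Under Beta–binomial conjugacy the posterior parameters are (α+s, β+f).
So s = 40 − 21 = 19 and f = 53 − 27 = 26.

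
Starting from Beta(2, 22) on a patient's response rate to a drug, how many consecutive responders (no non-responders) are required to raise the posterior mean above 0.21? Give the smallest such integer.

After k responders and 0 non-responders the posterior is Beta(2+k, 22), with mean (2+k)/(2+22+k).
Set (2+k)/(24+k) > 0.21 and solve: k > (0.21·24 − 2)/(1 − 0.21) = 3.848.
The smallest integer exceeding 3.848 is 4.

k = 4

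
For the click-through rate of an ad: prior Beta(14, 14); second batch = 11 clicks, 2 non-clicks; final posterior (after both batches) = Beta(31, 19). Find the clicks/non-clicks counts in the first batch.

Because Beta–binomial updating is additive in the counts, the combined data contributed (α_post−α_prior, β_post−β_prior) successes and failures.
Total across both batches: 31−14=17 clicks, 19−14=5 non-clicks.
Subtract the second batch: 17−11=6 clicks and 5−2=3 non-clicks.

6 clicks and 3 non-clicks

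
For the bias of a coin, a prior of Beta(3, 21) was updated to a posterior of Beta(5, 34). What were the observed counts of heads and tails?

A Beta(α, β) prior with s successes and f failures in binomial data gives a Beta(α+s, β+f) posterior.
So s = 5 − 3 = 2 and f = 34 − 21 = 13.

2 heads and 13 tails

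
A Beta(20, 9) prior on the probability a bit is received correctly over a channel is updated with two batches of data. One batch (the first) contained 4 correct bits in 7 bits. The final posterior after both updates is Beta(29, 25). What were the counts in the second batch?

5 correct bits and 13 errors

Sequential conjugate updates are equivalent to a single update on the pooled data, so total successes = posterior α − prior α and total failures = posterior β − prior β.
Total across both batches: 29−20=9 correct bits, 25−9=16 errors.
Subtract the first batch: 9−4=5 correct bits and 16−3=13 errors.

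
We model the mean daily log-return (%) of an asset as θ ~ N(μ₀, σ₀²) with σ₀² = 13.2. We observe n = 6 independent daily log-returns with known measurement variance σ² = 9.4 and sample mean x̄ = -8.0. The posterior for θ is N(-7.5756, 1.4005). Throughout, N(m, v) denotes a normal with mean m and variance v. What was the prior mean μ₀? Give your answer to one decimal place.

μ₀ = -4.0

With known observation variance, the Normal–Normal posterior has precision τ_n = τ₀ + n/σ² and mean μ_n = (τ₀μ₀ + (n/σ²)x̄)/τ_n.
Here τ₀ = 1/13.2 = 0.075758 and τ_data = 6/9.4 = 0.638298, so τ_n = 0.714056.
Rearranging for μ₀: μ₀ = (μ_n·τ_n − τ_data·x̄)/τ₀ = (-7.5756·0.714056 − 0.638298·-8.0) / 0.075758 = -0.303019/0.075758 ≈ -4.0.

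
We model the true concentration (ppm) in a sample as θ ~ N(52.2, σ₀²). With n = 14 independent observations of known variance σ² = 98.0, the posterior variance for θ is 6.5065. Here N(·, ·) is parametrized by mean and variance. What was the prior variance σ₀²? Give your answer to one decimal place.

σ₀² = 92.3

For the Normal–Normal model with known σ², precisions add: τ_n = τ₀ + n/σ².
So 1/σ₀² = 1/6.5065 − 14/98.0 = 0.153692 − 0.142857 = 0.010835.
Hence σ₀² = 1/0.010835 ≈ 92.3.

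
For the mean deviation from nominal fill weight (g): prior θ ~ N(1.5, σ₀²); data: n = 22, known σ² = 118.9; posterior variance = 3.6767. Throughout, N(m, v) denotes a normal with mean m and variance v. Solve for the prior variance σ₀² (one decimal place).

σ₀² = 11.5

Posterior precision equals prior precision plus data precision: 1/σ_n² = 1/σ₀² + n/σ².
So 1/σ₀² = 1/3.6767 − 22/118.9 = 0.271983 − 0.185029 = 0.086954.
Hence σ₀² = 1/0.086954 ≈ 11.5.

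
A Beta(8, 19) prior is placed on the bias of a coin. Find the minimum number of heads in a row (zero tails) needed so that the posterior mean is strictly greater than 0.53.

k = 14

After k heads and 0 tails the posterior is Beta(8+k, 19), with mean (8+k)/(8+19+k).
Set (8+k)/(27+k) > 0.53 and solve: k > (0.53·27 − 8)/(1 − 0.53) = 13.426.
The smallest integer exceeding 13.426 is 14, and checking k=14: (22)/(41) = 0.5366 > 0.53.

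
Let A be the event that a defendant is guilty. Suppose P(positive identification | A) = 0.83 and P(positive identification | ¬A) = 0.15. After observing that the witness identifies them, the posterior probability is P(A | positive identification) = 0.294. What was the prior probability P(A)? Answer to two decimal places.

Bayes' rule in odds form gives O(A|E) = O(A)·[P(E|A)/P(E|¬A)], hence O(A) = O(A|E)/LR.
Posterior odds = 0.294/(1−0.294) = 0.4164. LR = 0.83/0.15 = 5.5333.
Prior odds = 0.4164/5.5333 = 0.0753, so P(A) = 0.0753/(1+0.0753) ≈ 0.07.

P(A) = 0.07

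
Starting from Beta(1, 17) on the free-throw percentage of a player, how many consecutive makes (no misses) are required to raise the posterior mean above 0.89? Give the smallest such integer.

k = 137

After k makes and 0 misses the posterior is Beta(1+k, 17), with mean (1+k)/(1+17+k).
Set (1+k)/(18+k) > 0.89 and solve: k > (0.89·18 − 1)/(1 − 0.89) = 136.545.
The smallest integer exceeding 136.545 is 137, and checking k=137: (138)/(155) = 0.8903 > 0.89.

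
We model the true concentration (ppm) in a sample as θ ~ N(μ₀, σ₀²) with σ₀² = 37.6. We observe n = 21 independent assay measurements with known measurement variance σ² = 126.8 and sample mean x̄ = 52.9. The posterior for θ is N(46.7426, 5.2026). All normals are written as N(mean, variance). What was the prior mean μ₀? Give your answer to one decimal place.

μ₀ = 8.4

The posterior mean is a precision-weighted average: μ_n = (τ₀μ₀ + τ_data·x̄)/(τ₀+τ_data), with τ₀=1/σ₀² and τ_data=n/σ².
Here τ₀ = 1/37.6 = 0.026596 and τ_data = 21/126.8 = 0.165615, so τ_n = 0.192211.
Rearranging for μ₀: μ₀ = (μ_n·τ_n − τ_data·x̄)/τ₀ = (46.7426·0.192211 − 0.165615·52.9) / 0.026596 = 0.223408/0.026596 ≈ 8.4.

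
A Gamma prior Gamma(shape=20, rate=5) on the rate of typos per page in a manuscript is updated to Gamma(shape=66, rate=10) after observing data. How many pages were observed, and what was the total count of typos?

Gamma–Poisson conjugacy: posterior shape = α + Σxᵢ, posterior rate = β + n.
Matching: Σxᵢ = 66 − 20 = 46 and n = 10 − 5 = 5.

n = 5 pages with total 46 typos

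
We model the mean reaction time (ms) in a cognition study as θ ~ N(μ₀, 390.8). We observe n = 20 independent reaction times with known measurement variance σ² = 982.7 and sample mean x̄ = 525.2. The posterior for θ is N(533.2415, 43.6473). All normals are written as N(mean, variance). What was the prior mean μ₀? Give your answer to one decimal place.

The posterior mean is a precision-weighted average: μ_n = (τ₀μ₀ + τ_data·x̄)/(τ₀+τ_data), with τ₀=1/σ₀² and τ_data=n/σ².
Here τ₀ = 1/390.8 = 0.002559 and τ_data = 20/982.7 = 0.020352, so τ_n = 0.022911.
Rearranging for μ₀: μ₀ = (μ_n·τ_n − τ_data·x̄)/τ₀ = (533.2415·0.022911 − 0.020352·525.2) / 0.002559 = 1.528226/0.002559 ≈ 597.2.

μ₀ = 597.2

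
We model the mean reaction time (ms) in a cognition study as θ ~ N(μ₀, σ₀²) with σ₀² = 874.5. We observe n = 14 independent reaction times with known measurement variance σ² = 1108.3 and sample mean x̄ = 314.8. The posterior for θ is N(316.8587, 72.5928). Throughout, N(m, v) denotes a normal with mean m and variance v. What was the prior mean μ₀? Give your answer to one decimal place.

The posterior mean is a precision-weighted average: μ_n = (τ₀μ₀ + τ_data·x̄)/(τ₀+τ_data), with τ₀=1/σ₀² and τ_data=n/σ².
Here τ₀ = 1/874.5 = 0.001144 and τ_data = 14/1108.3 = 0.012632, so τ_n = 0.013776.
Rearranging for μ₀: μ₀ = (μ_n·τ_n − τ_data·x̄)/τ₀ = (316.8587·0.013776 − 0.012632·314.8) / 0.001144 = 0.388492/0.001144 ≈ 339.6.

μ₀ = 339.6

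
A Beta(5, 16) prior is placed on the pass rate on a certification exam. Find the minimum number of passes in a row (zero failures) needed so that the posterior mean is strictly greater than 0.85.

k = 86

After k passes and 0 failures the posterior is Beta(5+k, 16), with mean (5+k)/(5+16+k).
Set (5+k)/(21+k) > 0.85 and solve: k > (0.85·21 − 5)/(1 − 0.85) = 85.667.
The smallest integer exceeding 85.667 is 86.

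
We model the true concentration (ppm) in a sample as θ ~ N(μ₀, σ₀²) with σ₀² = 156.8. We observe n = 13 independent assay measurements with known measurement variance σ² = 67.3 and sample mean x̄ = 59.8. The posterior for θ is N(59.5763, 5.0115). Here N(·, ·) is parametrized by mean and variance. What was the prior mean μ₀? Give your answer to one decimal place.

μ₀ = 52.8

The posterior mean is a precision-weighted average: μ_n = (τ₀μ₀ + τ_data·x̄)/(τ₀+τ_data), with τ₀=1/σ₀² and τ_data=n/σ².
Here τ₀ = 1/156.8 = 0.006378 and τ_data = 13/67.3 = 0.193165, so τ_n = 0.199543.
Rearranging for μ₀: μ₀ = (μ_n·τ_n − τ_data·x̄)/τ₀ = (59.5763·0.199543 − 0.193165·59.8) / 0.006378 = 0.336767/0.006378 ≈ 52.8.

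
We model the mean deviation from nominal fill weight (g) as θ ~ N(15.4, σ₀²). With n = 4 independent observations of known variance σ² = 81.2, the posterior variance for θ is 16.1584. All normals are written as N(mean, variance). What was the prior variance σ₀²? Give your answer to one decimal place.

σ₀² = 79.2

Posterior precision equals prior precision plus data precision: 1/σ_n² = 1/σ₀² + n/σ².
So 1/σ₀² = 1/16.1584 − 4/81.2 = 0.061887 − 0.049261 = 0.012626.
Hence σ₀² = 1/0.012626 ≈ 79.2.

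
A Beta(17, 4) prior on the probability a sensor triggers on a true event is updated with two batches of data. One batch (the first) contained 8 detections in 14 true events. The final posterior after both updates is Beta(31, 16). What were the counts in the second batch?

6 detections and 6 misses

Because Beta–binomial updating is additive in the counts, the combined data contributed (α_post−α_prior, β_post−β_prior) successes and failures.
Total across both batches: 31−17=14 detections, 16−4=12 misses.
Subtract the first batch: 14−8=6 detections and 12−6=6 misses.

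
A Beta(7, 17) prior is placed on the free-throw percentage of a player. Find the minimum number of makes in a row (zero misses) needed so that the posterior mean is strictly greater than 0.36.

After k makes and 0 misses the posterior is Beta(7+k, 17), with mean (7+k)/(7+17+k).
Set (7+k)/(24+k) > 0.36 and solve: k > (0.36·24 − 7)/(1 − 0.36) = 2.562.
The smallest integer exceeding 2.562 is 3, and checking k=3: (10)/(27) = 0.3704 > 0.36.

k = 3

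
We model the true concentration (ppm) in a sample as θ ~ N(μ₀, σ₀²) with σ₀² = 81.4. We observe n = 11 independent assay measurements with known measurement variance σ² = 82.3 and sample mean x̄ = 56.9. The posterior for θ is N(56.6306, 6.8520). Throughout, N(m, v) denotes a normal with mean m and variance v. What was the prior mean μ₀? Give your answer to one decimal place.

μ₀ = 53.7

With known observation variance, the Normal–Normal posterior has precision τ_n = τ₀ + n/σ² and mean μ_n = (τ₀μ₀ + (n/σ²)x̄)/τ_n.
Here τ₀ = 1/81.4 = 0.012285 and τ_data = 11/82.3 = 0.133657, so τ_n = 0.145942.
Rearranging for μ₀: μ₀ = (μ_n·τ_n − τ_data·x̄)/τ₀ = (56.6306·0.145942 − 0.133657·56.9) / 0.012285 = 0.659700/0.012285 ≈ 53.7.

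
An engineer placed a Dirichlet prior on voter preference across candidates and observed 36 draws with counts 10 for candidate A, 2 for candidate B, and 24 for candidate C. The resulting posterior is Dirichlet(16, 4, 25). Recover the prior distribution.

For a Dirichlet(α) prior with multinomial counts c, the posterior is Dirichlet(α + c) componentwise.
Subtract each count from the matching posterior parameter: 16−10=6, 4−2=2, 25−24=1.

Dirichlet(6, 2, 1)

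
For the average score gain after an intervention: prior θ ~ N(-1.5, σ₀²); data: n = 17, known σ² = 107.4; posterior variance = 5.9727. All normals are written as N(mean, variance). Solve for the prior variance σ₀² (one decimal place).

σ₀² = 109.4

Posterior precision equals prior precision plus data precision: 1/σ_n² = 1/σ₀² + n/σ².
So 1/σ₀² = 1/5.9727 − 17/107.4 = 0.167428 − 0.158287 = 0.009141.
Hence σ₀² = 1/0.009141 ≈ 109.4.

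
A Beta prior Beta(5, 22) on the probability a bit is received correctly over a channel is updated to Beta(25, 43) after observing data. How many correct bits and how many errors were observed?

20 correct bits and 21 errors

A Beta(a, b) prior with s successes and f failures in binomial data gives a Beta(a+s, b+f) posterior.
So s = 25 − 5 = 20 and f = 43 − 22 = 21.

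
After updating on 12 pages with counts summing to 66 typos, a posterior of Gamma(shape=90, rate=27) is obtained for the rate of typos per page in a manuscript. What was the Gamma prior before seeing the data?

Gamma(shape=24, rate=15)

A Gamma(α, β) prior (rate parametrization) on a Poisson rate with n observations summing to S gives posterior Gamma(α+S, β+n).
So α = 90 − 66 = 24 and β = 27 − 12 = 15.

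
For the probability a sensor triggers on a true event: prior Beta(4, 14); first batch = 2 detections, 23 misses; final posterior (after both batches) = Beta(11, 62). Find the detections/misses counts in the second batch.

5 detections and 25 misses

Sequential conjugate updates are equivalent to a single update on the pooled data, so total successes = posterior α − prior α and total failures = posterior β − prior β.
Total across both batches: 11−4=7 detections, 62−14=48 misses.
Subtract the first batch: 7−2=5 detections and 48−23=25 misses.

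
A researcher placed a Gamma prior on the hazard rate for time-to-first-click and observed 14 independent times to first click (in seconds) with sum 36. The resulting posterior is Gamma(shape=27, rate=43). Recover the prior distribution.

For an exponential likelihood with a Gamma(α, β) prior on the rate, n observations with total T give posterior Gamma(α+n, β+T).
So α = 27 − 14 = 13 and β = 43 − 36 = 7.

Gamma(shape=13, rate=7)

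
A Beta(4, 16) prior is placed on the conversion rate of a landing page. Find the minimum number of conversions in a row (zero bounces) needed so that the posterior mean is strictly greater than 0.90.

k = 141

After k conversions and 0 bounces the posterior is Beta(4+k, 16), with mean (4+k)/(4+16+k).
Set (4+k)/(20+k) > 0.90 and solve: k > (0.90·20 − 4)/(1 − 0.90) = 140.000.
The smallest integer exceeding 140.000 is 141, and checking k=141: (145)/(161) = 0.9006 > 0.90.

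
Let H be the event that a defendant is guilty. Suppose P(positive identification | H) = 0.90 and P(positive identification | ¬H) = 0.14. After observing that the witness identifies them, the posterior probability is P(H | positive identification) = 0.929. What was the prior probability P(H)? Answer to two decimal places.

Bayes' rule in odds form gives O(H|E) = O(H)·[P(E|H)/P(E|¬H)], hence O(H) = O(H|E)/LR.
Posterior odds = 0.929/(1−0.929) = 13.0845. LR = 0.90/0.14 = 6.4286.
Prior odds = 13.0845/6.4286 = 2.0354, so P(H) = 2.0354/(1+2.0354) ≈ 0.67.

P(H) = 0.67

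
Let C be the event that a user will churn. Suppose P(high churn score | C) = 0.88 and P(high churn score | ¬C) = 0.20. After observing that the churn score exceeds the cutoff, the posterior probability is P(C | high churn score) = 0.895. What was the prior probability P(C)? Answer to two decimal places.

P(C) = 0.66

In odds form, posterior odds = prior odds × likelihood ratio, so prior odds = posterior odds ÷ LR.
Posterior odds = 0.895/(1−0.895) = 8.5238. LR = 0.88/0.20 = 4.4000.
Prior odds = 8.5238/4.4000 = 1.9372, so P(C) = 1.9372/(1+1.9372) ≈ 0.66.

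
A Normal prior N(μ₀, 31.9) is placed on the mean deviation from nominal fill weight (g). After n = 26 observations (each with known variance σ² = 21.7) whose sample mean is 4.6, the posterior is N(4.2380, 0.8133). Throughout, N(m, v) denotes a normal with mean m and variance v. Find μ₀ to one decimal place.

μ₀ = -9.6

With known observation variance, the Normal–Normal posterior has precision τ_n = τ₀ + n/σ² and mean μ_n = (τ₀μ₀ + (n/σ²)x̄)/τ_n.
Here τ₀ = 1/31.9 = 0.031348 and τ_data = 26/21.7 = 1.198157, so τ_n = 1.229505.
Rearranging for μ₀: μ₀ = (μ_n·τ_n − τ_data·x̄)/τ₀ = (4.2380·1.229505 − 1.198157·4.6) / 0.031348 = -0.300880/0.031348 ≈ -9.6.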